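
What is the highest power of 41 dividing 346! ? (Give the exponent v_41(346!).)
v_41(346!) = 8

Legendre's formula: v_p(n!) = Σ_{k ≥ 1} ⌊n / p^k⌋. For p = 41, n = 346, the terms are:
  ⌊346/41^1⌋ = ⌊346/41⌋ = 8
(the next term ⌊346/41^2⌋ = 0, terminating the sum). Summing: v_41(346!) = 8 = 8.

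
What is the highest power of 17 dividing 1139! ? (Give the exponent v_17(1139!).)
v_17(1139!) = 70

Legendre's formula: v_p(n!) = Σ_{k ≥ 1} ⌊n / p^k⌋. For p = 17, n = 1139, the terms are:
  ⌊1139/17^1⌋ = ⌊1139/17⌋ = 67
  ⌊1139/17^2⌋ = ⌊1139/289⌋ = 3
(the next term ⌊1139/17^3⌋ = 0, terminating the sum). Summing: v_17(1139!) = 67 + 3 = 70.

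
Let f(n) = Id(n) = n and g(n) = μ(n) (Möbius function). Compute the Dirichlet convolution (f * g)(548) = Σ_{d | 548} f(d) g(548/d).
(Id * μ)(548) = 272

Divisors of 548: [1, 2, 4, 137, 274, 548]. For each d | 548:
  d = 1: Id(1) · μ(548/1) = 1 · 0 = 0
  d = 2: Id(2) · μ(548/2) = 2 · 1 = 2
  d = 4: Id(4) · μ(548/4) = 4 · -1 = -4
  d = 137: Id(137) · μ(548/137) = 137 · 0 = 0
  d = 274: Id(274) · μ(548/274) = 274 · -1 = -274
  d = 548: Id(548) · μ(548/548) = 548 · 1 = 548
Summing: (Id * μ)(548) = 0 + 2 + -4 + 0 + -274 + 548 = 272.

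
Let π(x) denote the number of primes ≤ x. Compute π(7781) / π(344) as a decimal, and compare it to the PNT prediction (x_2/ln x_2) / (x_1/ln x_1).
π(7781)/π(344) = 985/68 ≈ 14.4853;  PNT prediction ≈ 14.7454.

π(344) = 68 and π(7781) = 985, so π(7781)/π(344) ≈ 14.4853. The PNT-predicted ratio is (7781/ln(7781)) / (344/ln(344)) ≈ 14.7454. The two agree to within a few percent, as expected.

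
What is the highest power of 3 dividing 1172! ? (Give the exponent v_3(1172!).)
v_3(1172!) = 582

Legendre's formula: v_p(n!) = Σ_{k ≥ 1} ⌊n / p^k⌋. For p = 3, n = 1172, the terms are:
  ⌊1172/3^1⌋ = ⌊1172/3⌋ = 390
  ⌊1172/3^2⌋ = ⌊1172/9⌋ = 130
  ⌊1172/3^3⌋ = ⌊1172/27⌋ = 43
  ⌊1172/3^4⌋ = ⌊1172/81⌋ = 14
  ⌊1172/3^5⌋ = ⌊1172/243⌋ = 4
  ⌊1172/3^6⌋ = ⌊1172/729⌋ = 1
(the next term ⌊1172/3^7⌋ = 0, terminating the sum). Summing: v_3(1172!) = 390 + 130 + 43 + 14 + 4 + 1 = 582.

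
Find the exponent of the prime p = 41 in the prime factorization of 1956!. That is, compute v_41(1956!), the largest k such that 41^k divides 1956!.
v_41(1956!) = 48

Legendre's formula: v_p(n!) = Σ_{k ≥ 1} ⌊n / p^k⌋. For p = 41, n = 1956, the terms are:
  ⌊1956/41^1⌋ = ⌊1956/41⌋ = 47
  ⌊1956/41^2⌋ = ⌊1956/1681⌋ = 1
(the next term ⌊1956/41^3⌋ = 0, terminating the sum). Summing: v_41(1956!) = 47 + 1 = 48.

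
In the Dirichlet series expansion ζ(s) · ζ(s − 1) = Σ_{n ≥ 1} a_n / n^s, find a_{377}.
σ(377) = 420

In the product (Σ m^0/m^s)(Σ k / k^s) = Σ (Σ_{d | n} d) / n^s, the coefficient of 1/n^s is σ(n) = Σ_{d | n} d. For n = 377, divisors are [1, 13, 29, 377]; summing: σ(377) = 420.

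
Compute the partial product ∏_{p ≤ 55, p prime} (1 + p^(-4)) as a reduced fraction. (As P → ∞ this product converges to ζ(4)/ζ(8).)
∏ = 22191296873353842710281222970410269196792920578371108176528669216114688/20586999778381633591344384332656221508370849439367985929948634732675625

The primes p ≤ 55 are [2, 3, 5, 7, 11, 13, 17, 19, 23, 29, 31, 37, 41, 43, 47, 53]. For each, (1 + 1/p^4) = (p^4 + 1)/p^4. Multiplying these fractions over p ∈ [2, 3, 5, 7, 11, 13, 17, 19, 23, 29, 31, 37, 41, 43, 47, 53] gives 22191296873353842710281222970410269196792920578371108176528669216114688/20586999778381633591344384332656221508370849439367985929948634732675625. (In the limit P → ∞ this tends to ζ(4)/ζ(8).)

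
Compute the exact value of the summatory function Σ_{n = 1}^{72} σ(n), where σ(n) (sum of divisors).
Σ_{n ≤ 72} σ(n) = 4332

Compute σ(n) for each 1 ≤ n ≤ 72: σ(1) = 1, σ(2) = 3, σ(3) = 4, σ(4) = 7, σ(5) = 6, σ(6) = 12, σ(7) = 8, σ(8) = 15, σ(9) = 13, σ(10) = 18, σ(11) = 12, σ(12) = 28, σ(13) = 14, σ(14) = 24, σ(15) = 24, σ(16) = 31, σ(17) = 18, σ(18) = 39, σ(19) = 20, σ(20) = 42, σ(21) = 32, σ(22) = 36, σ(23) = 24, σ(24) = 60, σ(25) = 31, σ(26) = 42, σ(27) = 40, σ(28) = 56, σ(29) = 30, σ(30) = 72, σ(31) = 32, σ(32) = 63, σ(33) = 48, σ(34) = 54, σ(35) = 48, σ(36) = 91, σ(37) = 38, σ(38) = 60, σ(39) = 56, σ(40) = 90, σ(41) = 42, σ(42) = 96, σ(43) = 44, σ(44) = 84, σ(45) = 78, σ(46) = 72, σ(47) = 48, σ(48) = 124, σ(49) = 57, σ(50) = 93, σ(51) = 72, σ(52) = 98, σ(53) = 54, σ(54) = 120, σ(55) = 72, σ(56) = 120, σ(57) = 80, σ(58) = 90, σ(59) = 60, σ(60) = 168, σ(61) = 62, σ(62) = 96, σ(63) = 104, σ(64) = 127, σ(65) = 84, σ(66) = 144, σ(67) = 68, σ(68) = 126, σ(69) = 96, σ(70) = 144, σ(71) = 72, σ(72) = 195. Summing all 72 values: 4332. (Average order: Σ_{n ≤ x} σ(n) ~ (π²/12) x². For x = 72, (π²/12)·72² ≈ 4263.67.)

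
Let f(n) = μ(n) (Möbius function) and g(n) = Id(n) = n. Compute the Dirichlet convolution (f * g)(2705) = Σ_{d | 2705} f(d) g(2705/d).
(μ * Id)(2705) = 2160

Divisors of 2705: [1, 5, 541, 2705]. For each d | 2705:
  d = 1: μ(1) · Id(2705/1) = 1 · 2705 = 2705
  d = 5: μ(5) · Id(2705/5) = -1 · 541 = -541
  d = 541: μ(541) · Id(2705/541) = -1 · 5 = -5
  d = 2705: μ(2705) · Id(2705/2705) = 1 · 1 = 1
Summing: (μ * Id)(2705) = 2705 + -541 + -5 + 1 = 2160.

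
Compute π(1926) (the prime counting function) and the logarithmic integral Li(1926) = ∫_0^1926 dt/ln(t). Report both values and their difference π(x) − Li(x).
π(1926) = 293;  Li(1926) ≈ 305.05;  π(x) − Li(x) ≈ -12.05.

Direct count of primes ≤ 1926 gives π(1926) = 293. Numerical evaluation of the logarithmic integral gives Li(1926) ≈ 305.05. The difference π(x) − Li(x) ≈ -12.05 is typically negative for small/moderate x (Li(x) overestimates), though Littlewood's theorem shows this sign changes infinitely often.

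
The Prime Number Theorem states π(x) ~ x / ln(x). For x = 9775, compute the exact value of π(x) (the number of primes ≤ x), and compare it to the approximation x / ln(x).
π(9775) = 1205;  x/ln(x) ≈ 1063.94;  relative error ≈ 11.71%.

Directly count primes up to 9775: π(9775) = 1205. The PNT approximation gives 9775/ln(9775) ≈ 9775/9.18758 ≈ 1063.94. Relative error (π(x) − x/ln(x)) / π(x) ≈ 11.71%; the approximation is known to undercount slightly (Li(x) is a better estimate).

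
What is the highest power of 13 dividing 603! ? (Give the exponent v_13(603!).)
v_13(603!) = 49

Legendre's formula: v_p(n!) = Σ_{k ≥ 1} ⌊n / p^k⌋. For p = 13, n = 603, the terms are:
  ⌊603/13^1⌋ = ⌊603/13⌋ = 46
  ⌊603/13^2⌋ = ⌊603/169⌋ = 3
(the next term ⌊603/13^3⌋ = 0, terminating the sum). Summing: v_13(603!) = 46 + 3 = 49.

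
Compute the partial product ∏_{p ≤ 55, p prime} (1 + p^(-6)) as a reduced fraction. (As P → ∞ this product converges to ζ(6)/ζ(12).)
∏ = 360549358903447598496102606972302575686854635195266223026920975630213276302501208168000000/354490140797970318435085924328566932610522860437094896232244152761372626351680260596056897

The primes p ≤ 55 are [2, 3, 5, 7, 11, 13, 17, 19, 23, 29, 31, 37, 41, 43, 47, 53]. For each, (1 + 1/p^6) = (p^6 + 1)/p^6. Multiplying these fractions over p ∈ [2, 3, 5, 7, 11, 13, 17, 19, 23, 29, 31, 37, 41, 43, 47, 53] gives 360549358903447598496102606972302575686854635195266223026920975630213276302501208168000000/354490140797970318435085924328566932610522860437094896232244152761372626351680260596056897. (In the limit P → ∞ this tends to ζ(6)/ζ(12).)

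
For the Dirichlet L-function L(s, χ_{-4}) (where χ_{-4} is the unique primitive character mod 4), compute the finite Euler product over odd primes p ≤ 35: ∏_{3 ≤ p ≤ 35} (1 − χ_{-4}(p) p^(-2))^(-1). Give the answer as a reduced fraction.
∏ = 70163108671177093/76623095660544000

The odd primes p ≤ 35 are [3, 5, 7, 11, 13, 17, 19, 23, 29, 31]. For each, χ(p) = 1 if p ≡ 1 mod 4, χ(p) = −1 if p ≡ 3 mod 4. Taking (1 − χ(p)/p^2)^(-1) = p^2/(p^2 − χ(p)): (1 − (-1)/3^2)^(-1) · (1 − (1)/5^2)^(-1) · (1 − (-1)/7^2)^(-1) · (1 − (-1)/11^2)^(-1) · (1 − (1)/13^2)^(-1) · (1 − (1)/17^2)^(-1) · (1 − (-1)/19^2)^(-1) · (1 − (-1)/23^2)^(-1) · (1 − (1)/29^2)^(-1) · (1 − (-1)/31^2)^(-1) = 70163108671177093/76623095660544000.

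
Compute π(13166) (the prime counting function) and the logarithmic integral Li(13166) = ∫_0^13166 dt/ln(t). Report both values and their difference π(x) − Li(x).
π(13166) = 1566;  Li(13166) ≈ 1584.62;  π(x) − Li(x) ≈ -18.62.

Direct count of primes ≤ 13166 gives π(13166) = 1566. Numerical evaluation of the logarithmic integral gives Li(13166) ≈ 1584.62. The difference π(x) − Li(x) ≈ -18.62 is typically negative for small/moderate x (Li(x) overestimates), though Littlewood's theorem shows this sign changes infinitely often.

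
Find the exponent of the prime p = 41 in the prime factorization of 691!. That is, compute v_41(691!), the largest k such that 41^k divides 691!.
v_41(691!) = 16

Legendre's formula: v_p(n!) = Σ_{k ≥ 1} ⌊n / p^k⌋. For p = 41, n = 691, the terms are:
  ⌊691/41^1⌋ = ⌊691/41⌋ = 16
(the next term ⌊691/41^2⌋ = 0, terminating the sum). Summing: v_41(691!) = 16 = 16.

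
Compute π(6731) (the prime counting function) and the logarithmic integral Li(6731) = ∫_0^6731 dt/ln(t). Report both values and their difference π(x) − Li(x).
π(6731) = 867;  Li(6731) ≈ 883.88;  π(x) − Li(x) ≈ -16.88.

Direct count of primes ≤ 6731 gives π(6731) = 867. Numerical evaluation of the logarithmic integral gives Li(6731) ≈ 883.88. The difference π(x) − Li(x) ≈ -16.88 is typically negative for small/moderate x (Li(x) overestimates), though Littlewood's theorem shows this sign changes infinitely often.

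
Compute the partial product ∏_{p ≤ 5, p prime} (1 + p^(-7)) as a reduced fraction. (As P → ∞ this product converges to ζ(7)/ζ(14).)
∏ = 306266941/303750000

The primes p ≤ 5 are [2, 3, 5]. For each, (1 + 1/p^7) = (p^7 + 1)/p^7. Multiplying these fractions over p ∈ [2, 3, 5] gives 306266941/303750000. (In the limit P → ∞ this tends to ζ(7)/ζ(14).)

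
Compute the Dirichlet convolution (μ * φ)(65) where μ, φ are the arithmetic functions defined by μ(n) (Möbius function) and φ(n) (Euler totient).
(μ * φ)(65) = 33

Divisors of 65: [1, 5, 13, 65]. For each d | 65:
  d = 1: μ(1) · φ(65/1) = 1 · 48 = 48
  d = 5: μ(5) · φ(65/5) = -1 · 12 = -12
  d = 13: μ(13) · φ(65/13) = -1 · 4 = -4
  d = 65: μ(65) · φ(65/65) = 1 · 1 = 1
Summing: (μ * φ)(65) = 48 + -12 + -4 + 1 = 33.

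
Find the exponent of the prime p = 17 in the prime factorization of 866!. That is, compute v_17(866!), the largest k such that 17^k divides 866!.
v_17(866!) = 52

Legendre's formula: v_p(n!) = Σ_{k ≥ 1} ⌊n / p^k⌋. For p = 17, n = 866, the terms are:
  ⌊866/17^1⌋ = ⌊866/17⌋ = 50
  ⌊866/17^2⌋ = ⌊866/289⌋ = 2
(the next term ⌊866/17^3⌋ = 0, terminating the sum). Summing: v_17(866!) = 50 + 2 = 52.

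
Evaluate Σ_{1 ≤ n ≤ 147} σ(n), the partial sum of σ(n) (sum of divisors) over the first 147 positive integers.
Σ_{n ≤ 147} σ(n) = 17816

Compute σ(n) for each 1 ≤ n ≤ 147: σ(1) = 1, σ(2) = 3, σ(3) = 4, σ(4) = 7, σ(5) = 6, σ(6) = 12, σ(7) = 8, σ(8) = 15, σ(9) = 13, σ(10) = 18, σ(11) = 12, σ(12) = 28, σ(13) = 14, σ(14) = 24, σ(15) = 24, σ(16) = 31, σ(17) = 18, σ(18) = 39, σ(19) = 20, σ(20) = 42, σ(21) = 32, σ(22) = 36, σ(23) = 24, σ(24) = 60, σ(25) = 31, σ(26) = 42, σ(27) = 40, σ(28) = 56, σ(29) = 30, σ(30) = 72, σ(31) = 32, σ(32) = 63, σ(33) = 48, σ(34) = 54, σ(35) = 48, σ(36) = 91, σ(37) = 38, σ(38) = 60, σ(39) = 56, σ(40) = 90, σ(41) = 42, σ(42) = 96, σ(43) = 44, σ(44) = 84, σ(45) = 78, σ(46) = 72, σ(47) = 48, σ(48) = 124, σ(49) = 57, σ(50) = 93, σ(51) = 72, σ(52) = 98, σ(53) = 54, σ(54) = 120, σ(55) = 72, σ(56) = 120, σ(57) = 80, σ(58) = 90, σ(59) = 60, σ(60) = 168, σ(61) = 62, σ(62) = 96, σ(63) = 104, σ(64) = 127, σ(65) = 84, σ(66) = 144, σ(67) = 68, σ(68) = 126, σ(69) = 96, σ(70) = 144, σ(71) = 72, σ(72) = 195, σ(73) = 74, σ(74) = 114, σ(75) = 124, σ(76) = 140, σ(77) = 96, σ(78) = 168, σ(79) = 80, σ(80) = 186, σ(81) = 121, σ(82) = 126, σ(83) = 84, σ(84) = 224, σ(85) = 108, σ(86) = 132, σ(87) = 120, σ(88) = 180, σ(89) = 90, σ(90) = 234, σ(91) = 112, σ(92) = 168, σ(93) = 128, σ(94) = 144, σ(95) = 120, σ(96) = 252, σ(97) = 98, σ(98) = 171, σ(99) = 156, σ(100) = 217, σ(101) = 102, σ(102) = 216, σ(103) = 104, σ(104) = 210, σ(105) = 192, σ(106) = 162, σ(107) = 108, σ(108) = 280, σ(109) = 110, σ(110) = 216, σ(111) = 152, σ(112) = 248, σ(113) = 114, σ(114) = 240, σ(115) = 144, σ(116) = 210, σ(117) = 182, σ(118) = 180, σ(119) = 144, σ(120) = 360, σ(121) = 133, σ(122) = 186, σ(123) = 168, σ(124) = 224, σ(125) = 156, σ(126) = 312, σ(127) = 128, σ(128) = 255, σ(129) = 176, σ(130) = 252, σ(131) = 132, σ(132) = 336, σ(133) = 160, σ(134) = 204, σ(135) = 240, σ(136) = 270, σ(137) = 138, σ(138) = 288, σ(139) = 140, σ(140) = 336, σ(141) = 192, σ(142) = 216, σ(143) = 168, σ(144) = 403, σ(145) = 180, σ(146) = 222, σ(147) = 228. Summing all 147 values: 17816. (Average order: Σ_{n ≤ x} σ(n) ~ (π²/12) x². For x = 147, (π²/12)·147² ≈ 17772.69.)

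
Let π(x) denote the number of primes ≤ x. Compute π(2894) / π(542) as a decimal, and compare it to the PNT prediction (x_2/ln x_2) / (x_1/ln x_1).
π(2894)/π(542) = 418/100 ≈ 4.1800;  PNT prediction ≈ 4.2173.

π(542) = 100 and π(2894) = 418, so π(2894)/π(542) ≈ 4.1800. The PNT-predicted ratio is (2894/ln(2894)) / (542/ln(542)) ≈ 4.2173. The two agree to within a few percent, as expected.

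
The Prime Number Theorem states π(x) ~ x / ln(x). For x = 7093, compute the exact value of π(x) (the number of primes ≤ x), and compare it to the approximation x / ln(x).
π(7093) = 909;  x/ln(x) ≈ 799.94;  relative error ≈ 12.00%.

Directly count primes up to 7093: π(7093) = 909. The PNT approximation gives 7093/ln(7093) ≈ 7093/8.86686 ≈ 799.94. Relative error (π(x) − x/ln(x)) / π(x) ≈ 12.00%; the approximation is known to undercount slightly (Li(x) is a better estimate).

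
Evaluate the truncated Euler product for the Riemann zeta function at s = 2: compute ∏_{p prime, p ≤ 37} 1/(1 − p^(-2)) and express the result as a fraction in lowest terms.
∏ = 5974606913975783369/3652034743605657600

The primes p ≤ 37 are [2, 3, 5, 7, 11, 13, 17, 19, 23, 29, 31, 37]. For each prime, (1 − 1/p^2)^(-1) = p^2 / (p^2 − 1). The product is (1 − 1/2^2)^(-1), (1 − 1/3^2)^(-1), (1 − 1/5^2)^(-1), (1 − 1/7^2)^(-1), (1 − 1/11^2)^(-1), (1 − 1/13^2)^(-1), (1 − 1/17^2)^(-1), (1 − 1/19^2)^(-1), (1 − 1/23^2)^(-1), (1 − 1/29^2)^(-1), (1 − 1/31^2)^(-1), (1 − 1/37^2)^(-1) = ∏ p^2 / (p^2 − 1) = 5974606913975783369/3652034743605657600.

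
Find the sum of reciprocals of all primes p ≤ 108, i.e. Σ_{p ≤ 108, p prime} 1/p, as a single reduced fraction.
Σ 1/p = 4701017770207212913287900722730772880277689/2566376117594999414479597815340071648394470

π(108) = 28, so the primes ≤ 108 are [2, 3, 5, 7, 11, 13, 17, 19, 23, 29, 31, 37, 41, 43, 47, 53, 59, 61, 67, 71, 73, 79, 83, 89, 97, 101, 103, 107]. Summing 1/p over these primes: 4701017770207212913287900722730772880277689/2566376117594999414479597815340071648394470 ≈ 1.8318. Mertens estimate ln ln(108) + 0.2615 ≈ 1.8053.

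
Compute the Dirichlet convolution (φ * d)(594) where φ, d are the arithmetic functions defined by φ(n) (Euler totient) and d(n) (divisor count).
(φ * d)(594) = 1440

Divisors of 594: [1, 2, 3, 6, 9, 11, 18, 22, 27, 33, 54, 66, 99, 198, 297, 594]. For each d | 594:
  d = 1: φ(1) · d(594/1) = 1 · 16 = 16
  d = 2: φ(2) · d(594/2) = 1 · 8 = 8
  d = 3: φ(3) · d(594/3) = 2 · 12 = 24
  d = 6: φ(6) · d(594/6) = 2 · 6 = 12
  d = 9: φ(9) · d(594/9) = 6 · 8 = 48
  d = 11: φ(11) · d(594/11) = 10 · 8 = 80
  d = 18: φ(18) · d(594/18) = 6 · 4 = 24
  d = 22: φ(22) · d(594/22) = 10 · 4 = 40
  d = 27: φ(27) · d(594/27) = 18 · 4 = 72
  d = 33: φ(33) · d(594/33) = 20 · 6 = 120
  d = 54: φ(54) · d(594/54) = 18 · 2 = 36
  d = 66: φ(66) · d(594/66) = 20 · 3 = 60
  d = 99: φ(99) · d(594/99) = 60 · 4 = 240
  d = 198: φ(198) · d(594/198) = 60 · 2 = 120
  d = 297: φ(297) · d(594/297) = 180 · 2 = 360
  d = 594: φ(594) · d(594/594) = 180 · 1 = 180
Summing: (φ * d)(594) = 16 + 8 + 24 + 12 + 48 + 80 + 24 + 40 + 72 + 120 + 36 + 60 + 240 + 120 + 360 + 180 = 1440.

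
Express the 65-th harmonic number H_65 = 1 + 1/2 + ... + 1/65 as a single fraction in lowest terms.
H_65 = 625192648726870088010174299/131362987122535807501262400

Direct summation: H_65 = 1 + 1/2 + ... + 1/65. The least common denominator is lcm(1, ..., 65) = 1182266884102822267511361600; over this denominator the numerator is 1182266884102822267511361600 + 591133442051411133755680800 + 394088961367607422503787200 + 295566721025705566877840400 + 236453376820564453502272320 + 197044480683803711251893600 + 168895269157546038215908800 + 147783360512852783438920200 + 131362987122535807501262400 + 118226688410282226751136160 + 107478807645711115228305600 + 98522240341901855625946800 + 90943606469447866731643200 + 84447634578773019107954400 + 78817792273521484500757440 + 73891680256426391719460100 + 69545110829577780441844800 + 65681493561267903750631200 + 62224572847516961447966400 + 59113344205141113375568080 + 56298423052515346071969600 + 53739403822855557614152800 + 51402908004470533370059200 + 49261120170950927812973400 + 47290675364112890700454464 + 45471803234723933365821600 + 43787662374178602500420800 + 42223817289386509553977200 + 40767823589752491983150400 + 39408896136760742250378720 + 38137641422671686048753600 + 36945840128213195859730050 + 35826269215237038409435200 + 34772555414788890220922400 + 33779053831509207643181760 + 32840746780633951875315600 + 31953159029806007230036800 + 31112286423758480723983200 + 30314535489815955577214400 + 29556672102570556687784040 + 28835777661044445549057600 + 28149211526257673035984800 + 27494578700065634128171200 + 26869701911427778807076400 + 26272597424507161500252480 + 25701454002235266685029600 + 25154614555379197181092800 + 24630560085475463906486700 + 24127895593935148316558400 + 23645337682056445350227232 + 23181703609859260147281600 + 22735901617361966682910800 + 22306922341562684292667200 + 21893831187089301250210400 + 21495761529142223045661120 + 21111908644693254776988600 + 20741524282505653815988800 + 20383911794876245991575200 + 20038421764454614703582400 + 19704448068380371125189360 + 19381424329554463401825600 + 19068820711335843024376800 + 18766141017505115357323200 + 18472920064106597929865025 + 18188721293889573346328640 = 5626733838541830792091568691, so H_65 = 5626733838541830792091568691/1182266884102822267511361600; reducing by gcd(5626733838541830792091568691, 1182266884102822267511361600) = 9 gives 625192648726870088010174299/131362987122535807501262400 ≈ 4.75928. (The PNT-adjacent estimate ln(65) + γ ≈ 4.75160 matches within O(1/n).)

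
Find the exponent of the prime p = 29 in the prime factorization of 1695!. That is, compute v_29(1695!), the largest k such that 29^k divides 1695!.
v_29(1695!) = 60

Legendre's formula: v_p(n!) = Σ_{k ≥ 1} ⌊n / p^k⌋. For p = 29, n = 1695, the terms are:
  ⌊1695/29^1⌋ = ⌊1695/29⌋ = 58
  ⌊1695/29^2⌋ = ⌊1695/841⌋ = 2
(the next term ⌊1695/29^3⌋ = 0, terminating the sum). Summing: v_29(1695!) = 58 + 2 = 60.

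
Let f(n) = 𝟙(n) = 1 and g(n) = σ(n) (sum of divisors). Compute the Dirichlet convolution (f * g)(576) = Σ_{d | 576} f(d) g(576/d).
(𝟙 * σ)(576) = 4446

Divisors of 576: [1, 2, 3, 4, 6, 8, 9, 12, 16, 18, 24, 32, 36, 48, 64, 72, 96, 144, 192, 288, 576]. For each d | 576:
  d = 1: 𝟙(1) · σ(576/1) = 1 · 1651 = 1651
  d = 2: 𝟙(2) · σ(576/2) = 1 · 819 = 819
  d = 3: 𝟙(3) · σ(576/3) = 1 · 508 = 508
  d = 4: 𝟙(4) · σ(576/4) = 1 · 403 = 403
  d = 6: 𝟙(6) · σ(576/6) = 1 · 252 = 252
  d = 8: 𝟙(8) · σ(576/8) = 1 · 195 = 195
  d = 9: 𝟙(9) · σ(576/9) = 1 · 127 = 127
  d = 12: 𝟙(12) · σ(576/12) = 1 · 124 = 124
  d = 16: 𝟙(16) · σ(576/16) = 1 · 91 = 91
  d = 18: 𝟙(18) · σ(576/18) = 1 · 63 = 63
  d = 24: 𝟙(24) · σ(576/24) = 1 · 60 = 60
  d = 32: 𝟙(32) · σ(576/32) = 1 · 39 = 39
  d = 36: 𝟙(36) · σ(576/36) = 1 · 31 = 31
  d = 48: 𝟙(48) · σ(576/48) = 1 · 28 = 28
  d = 64: 𝟙(64) · σ(576/64) = 1 · 13 = 13
  d = 72: 𝟙(72) · σ(576/72) = 1 · 15 = 15
  d = 96: 𝟙(96) · σ(576/96) = 1 · 12 = 12
  d = 144: 𝟙(144) · σ(576/144) = 1 · 7 = 7
  d = 192: 𝟙(192) · σ(576/192) = 1 · 4 = 4
  d = 288: 𝟙(288) · σ(576/288) = 1 · 3 = 3
  d = 576: 𝟙(576) · σ(576/576) = 1 · 1 = 1
Summing: (𝟙 * σ)(576) = 1651 + 819 + 508 + 403 + 252 + 195 + 127 + 124 + 91 + 63 + 60 + 39 + 31 + 28 + 13 + 15 + 12 + 7 + 4 + 3 + 1 = 4446.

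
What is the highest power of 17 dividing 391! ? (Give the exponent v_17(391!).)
v_17(391!) = 24

Legendre's formula: v_p(n!) = Σ_{k ≥ 1} ⌊n / p^k⌋. For p = 17, n = 391, the terms are:
  ⌊391/17^1⌋ = ⌊391/17⌋ = 23
  ⌊391/17^2⌋ = ⌊391/289⌋ = 1
(the next term ⌊391/17^3⌋ = 0, terminating the sum). Summing: v_17(391!) = 23 + 1 = 24.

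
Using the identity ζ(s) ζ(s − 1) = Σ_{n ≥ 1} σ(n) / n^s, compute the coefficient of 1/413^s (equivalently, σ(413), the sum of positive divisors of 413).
σ(413) = 480

In the product (Σ m^0/m^s)(Σ k / k^s) = Σ (Σ_{d | n} d) / n^s, the coefficient of 1/n^s is σ(n) = Σ_{d | n} d. For n = 413, divisors are [1, 7, 59, 413]; summing: σ(413) = 480.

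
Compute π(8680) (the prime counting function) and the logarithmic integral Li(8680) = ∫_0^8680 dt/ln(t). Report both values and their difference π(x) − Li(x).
π(8680) = 1080;  Li(8680) ≈ 1101.73;  π(x) − Li(x) ≈ -21.73.

Direct count of primes ≤ 8680 gives π(8680) = 1080. Numerical evaluation of the logarithmic integral gives Li(8680) ≈ 1101.73. The difference π(x) − Li(x) ≈ -21.73 is typically negative for small/moderate x (Li(x) overestimates), though Littlewood's theorem shows this sign changes infinitely often.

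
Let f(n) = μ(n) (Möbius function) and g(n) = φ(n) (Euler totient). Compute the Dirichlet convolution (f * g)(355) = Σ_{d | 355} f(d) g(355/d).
(μ * φ)(355) = 207

Divisors of 355: [1, 5, 71, 355]. For each d | 355:
  d = 1: μ(1) · φ(355/1) = 1 · 280 = 280
  d = 5: μ(5) · φ(355/5) = -1 · 70 = -70
  d = 71: μ(71) · φ(355/71) = -1 · 4 = -4
  d = 355: μ(355) · φ(355/355) = 1 · 1 = 1
Summing: (μ * φ)(355) = 280 + -70 + -4 + 1 = 207.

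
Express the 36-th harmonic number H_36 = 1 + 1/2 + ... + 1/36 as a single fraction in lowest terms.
H_36 = 54801925434709/13127595717600

Direct summation: H_36 = 1 + 1/2 + ... + 1/36. The least common denominator is lcm(1, ..., 36) = 144403552893600; over this denominator the numerator is 144403552893600 + 72201776446800 + 48134517631200 + 36100888223400 + 28880710578720 + 24067258815600 + 20629078984800 + 18050444111700 + 16044839210400 + 14440355289360 + 13127595717600 + 12033629407800 + 11107965607200 + 10314539492400 + 9626903526240 + 9025222055850 + 8494326640800 + 8022419605200 + 7600186994400 + 7220177644680 + 6876359661600 + 6563797858800 + 6278415343200 + 6016814703900 + 5776142115744 + 5553982803600 + 5348279736800 + 5157269746200 + 4979432858400 + 4813451763120 + 4658179125600 + 4512611027925 + 4375865239200 + 4247163320400 + 4125815796960 + 4011209802600 = 602821179781799, so H_36 = 602821179781799/144403552893600; reducing by gcd(602821179781799, 144403552893600) = 11 gives 54801925434709/13127595717600 ≈ 4.17456. (The PNT-adjacent estimate ln(36) + γ ≈ 4.16073 matches within O(1/n).)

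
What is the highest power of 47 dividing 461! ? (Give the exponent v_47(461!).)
v_47(461!) = 9

Legendre's formula: v_p(n!) = Σ_{k ≥ 1} ⌊n / p^k⌋. For p = 47, n = 461, the terms are:
  ⌊461/47^1⌋ = ⌊461/47⌋ = 9
(the next term ⌊461/47^2⌋ = 0, terminating the sum). Summing: v_47(461!) = 9 = 9.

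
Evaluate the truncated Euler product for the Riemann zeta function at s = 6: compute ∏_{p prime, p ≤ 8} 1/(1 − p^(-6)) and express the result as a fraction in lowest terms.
∏ = 5359375/5268016

The primes p ≤ 8 are [2, 3, 5, 7]. For each prime, (1 − 1/p^6)^(-1) = p^6 / (p^6 − 1). The product is (1 − 1/2^6)^(-1), (1 − 1/3^6)^(-1), (1 − 1/5^6)^(-1), (1 − 1/7^6)^(-1) = ∏ p^6 / (p^6 − 1) = 5359375/5268016.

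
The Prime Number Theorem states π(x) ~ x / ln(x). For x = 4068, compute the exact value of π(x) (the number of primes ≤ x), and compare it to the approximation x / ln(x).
π(4068) = 560;  x/ln(x) ≈ 489.48;  relative error ≈ 12.59%.

Directly count primes up to 4068: π(4068) = 560. The PNT approximation gives 4068/ln(4068) ≈ 4068/8.31091 ≈ 489.48. Relative error (π(x) − x/ln(x)) / π(x) ≈ 12.59%; the approximation is known to undercount slightly (Li(x) is a better estimate).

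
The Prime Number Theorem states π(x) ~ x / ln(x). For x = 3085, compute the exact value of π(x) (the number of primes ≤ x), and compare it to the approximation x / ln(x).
π(3085) = 441;  x/ln(x) ≈ 383.98;  relative error ≈ 12.93%.

Directly count primes up to 3085: π(3085) = 441. The PNT approximation gives 3085/ln(3085) ≈ 3085/8.03431 ≈ 383.98. Relative error (π(x) − x/ln(x)) / π(x) ≈ 12.93%; the approximation is known to undercount slightly (Li(x) is a better estimate).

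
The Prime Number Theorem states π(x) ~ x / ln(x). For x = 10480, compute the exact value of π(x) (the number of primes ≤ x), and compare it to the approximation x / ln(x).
π(10480) = 1282;  x/ln(x) ≈ 1132.09;  relative error ≈ 11.69%.

Directly count primes up to 10480: π(10480) = 1282. The PNT approximation gives 10480/ln(10480) ≈ 10480/9.25722 ≈ 1132.09. Relative error (π(x) − x/ln(x)) / π(x) ≈ 11.69%; the approximation is known to undercount slightly (Li(x) is a better estimate).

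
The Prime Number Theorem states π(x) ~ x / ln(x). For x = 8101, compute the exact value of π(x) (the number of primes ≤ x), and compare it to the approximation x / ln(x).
π(8101) = 1019;  x/ln(x) ≈ 900.14;  relative error ≈ 11.66%.

Directly count primes up to 8101: π(8101) = 1019. The PNT approximation gives 8101/ln(8101) ≈ 8101/8.99974 ≈ 900.14. Relative error (π(x) − x/ln(x)) / π(x) ≈ 11.66%; the approximation is known to undercount slightly (Li(x) is a better estimate).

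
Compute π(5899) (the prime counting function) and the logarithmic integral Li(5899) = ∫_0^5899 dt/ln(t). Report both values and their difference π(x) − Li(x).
π(5899) = 776;  Li(5899) ≈ 788.79;  π(x) − Li(x) ≈ -12.79.

Direct count of primes ≤ 5899 gives π(5899) = 776. Numerical evaluation of the logarithmic integral gives Li(5899) ≈ 788.79. The difference π(x) − Li(x) ≈ -12.79 is typically negative for small/moderate x (Li(x) overestimates), though Littlewood's theorem shows this sign changes infinitely often.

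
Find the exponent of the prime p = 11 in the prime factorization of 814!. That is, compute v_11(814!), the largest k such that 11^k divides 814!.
v_11(814!) = 80

Legendre's formula: v_p(n!) = Σ_{k ≥ 1} ⌊n / p^k⌋. For p = 11, n = 814, the terms are:
  ⌊814/11^1⌋ = ⌊814/11⌋ = 74
  ⌊814/11^2⌋ = ⌊814/121⌋ = 6
(the next term ⌊814/11^3⌋ = 0, terminating the sum). Summing: v_11(814!) = 74 + 6 = 80.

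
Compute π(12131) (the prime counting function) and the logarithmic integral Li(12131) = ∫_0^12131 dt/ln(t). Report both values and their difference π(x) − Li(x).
π(12131) = 1452;  Li(12131) ≈ 1475.04;  π(x) − Li(x) ≈ -23.04.

Direct count of primes ≤ 12131 gives π(12131) = 1452. Numerical evaluation of the logarithmic integral gives Li(12131) ≈ 1475.04. The difference π(x) − Li(x) ≈ -23.04 is typically negative for small/moderate x (Li(x) overestimates), though Littlewood's theorem shows this sign changes infinitely often.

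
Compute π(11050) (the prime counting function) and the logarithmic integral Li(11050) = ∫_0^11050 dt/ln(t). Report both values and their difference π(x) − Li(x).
π(11050) = 1338;  Li(11050) ≈ 1359.52;  π(x) − Li(x) ≈ -21.52.

Direct count of primes ≤ 11050 gives π(11050) = 1338. Numerical evaluation of the logarithmic integral gives Li(11050) ≈ 1359.52. The difference π(x) − Li(x) ≈ -21.52 is typically negative for small/moderate x (Li(x) overestimates), though Littlewood's theorem shows this sign changes infinitely often.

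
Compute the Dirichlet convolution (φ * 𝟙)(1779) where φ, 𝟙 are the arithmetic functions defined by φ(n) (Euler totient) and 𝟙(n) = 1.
(φ * 𝟙)(1779) = 1779

Divisors of 1779: [1, 3, 593, 1779]. For each d | 1779:
  d = 1: φ(1) · 𝟙(1779/1) = 1 · 1 = 1
  d = 3: φ(3) · 𝟙(1779/3) = 2 · 1 = 2
  d = 593: φ(593) · 𝟙(1779/593) = 592 · 1 = 592
  d = 1779: φ(1779) · 𝟙(1779/1779) = 1184 · 1 = 1184
Summing: (φ * 𝟙)(1779) = 1 + 2 + 592 + 1184 = 1779.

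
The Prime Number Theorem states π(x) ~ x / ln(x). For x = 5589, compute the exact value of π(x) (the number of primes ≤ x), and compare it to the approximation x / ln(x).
π(5589) = 737;  x/ln(x) ≈ 647.73;  relative error ≈ 12.11%.

Directly count primes up to 5589: π(5589) = 737. The PNT approximation gives 5589/ln(5589) ≈ 5589/8.62856 ≈ 647.73. Relative error (π(x) − x/ln(x)) / π(x) ≈ 12.11%; the approximation is known to undercount slightly (Li(x) is a better estimate).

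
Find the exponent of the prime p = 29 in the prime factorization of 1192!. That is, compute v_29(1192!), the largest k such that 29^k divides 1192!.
v_29(1192!) = 42

Legendre's formula: v_p(n!) = Σ_{k ≥ 1} ⌊n / p^k⌋. For p = 29, n = 1192, the terms are:
  ⌊1192/29^1⌋ = ⌊1192/29⌋ = 41
  ⌊1192/29^2⌋ = ⌊1192/841⌋ = 1
(the next term ⌊1192/29^3⌋ = 0, terminating the sum). Summing: v_29(1192!) = 41 + 1 = 42.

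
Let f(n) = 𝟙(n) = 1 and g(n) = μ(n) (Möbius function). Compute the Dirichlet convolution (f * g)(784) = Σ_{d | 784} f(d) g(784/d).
(𝟙 * μ)(784) = 0

Divisors of 784: [1, 2, 4, 7, 8, 14, 16, 28, 49, 56, 98, 112, 196, 392, 784]. For each d | 784:
  d = 1: 𝟙(1) · μ(784/1) = 1 · 0 = 0
  d = 2: 𝟙(2) · μ(784/2) = 1 · 0 = 0
  d = 4: 𝟙(4) · μ(784/4) = 1 · 0 = 0
  d = 7: 𝟙(7) · μ(784/7) = 1 · 0 = 0
  d = 8: 𝟙(8) · μ(784/8) = 1 · 0 = 0
  d = 14: 𝟙(14) · μ(784/14) = 1 · 0 = 0
  d = 16: 𝟙(16) · μ(784/16) = 1 · 0 = 0
  d = 28: 𝟙(28) · μ(784/28) = 1 · 0 = 0
  d = 49: 𝟙(49) · μ(784/49) = 1 · 0 = 0
  d = 56: 𝟙(56) · μ(784/56) = 1 · 1 = 1
  d = 98: 𝟙(98) · μ(784/98) = 1 · 0 = 0
  d = 112: 𝟙(112) · μ(784/112) = 1 · -1 = -1
  d = 196: 𝟙(196) · μ(784/196) = 1 · 0 = 0
  d = 392: 𝟙(392) · μ(784/392) = 1 · -1 = -1
  d = 784: 𝟙(784) · μ(784/784) = 1 · 1 = 1
Summing: (𝟙 * μ)(784) = 0 + 0 + 0 + 0 + 0 + 0 + 0 + 0 + 0 + 1 + 0 + -1 + 0 + -1 + 1 = 0.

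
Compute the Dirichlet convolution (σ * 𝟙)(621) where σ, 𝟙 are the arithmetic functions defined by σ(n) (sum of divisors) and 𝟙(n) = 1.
(σ * 𝟙)(621) = 1450

Divisors of 621: [1, 3, 9, 23, 27, 69, 207, 621]. For each d | 621:
  d = 1: σ(1) · 𝟙(621/1) = 1 · 1 = 1
  d = 3: σ(3) · 𝟙(621/3) = 4 · 1 = 4
  d = 9: σ(9) · 𝟙(621/9) = 13 · 1 = 13
  d = 23: σ(23) · 𝟙(621/23) = 24 · 1 = 24
  d = 27: σ(27) · 𝟙(621/27) = 40 · 1 = 40
  d = 69: σ(69) · 𝟙(621/69) = 96 · 1 = 96
  d = 207: σ(207) · 𝟙(621/207) = 312 · 1 = 312
  d = 621: σ(621) · 𝟙(621/621) = 960 · 1 = 960
Summing: (σ * 𝟙)(621) = 1 + 4 + 13 + 24 + 40 + 96 + 312 + 960 = 1450.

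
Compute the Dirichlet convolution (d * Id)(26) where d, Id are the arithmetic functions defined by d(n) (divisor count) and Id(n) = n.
(d * Id)(26) = 60

Divisors of 26: [1, 2, 13, 26]. For each d | 26:
  d = 1: d(1) · Id(26/1) = 1 · 26 = 26
  d = 2: d(2) · Id(26/2) = 2 · 13 = 26
  d = 13: d(13) · Id(26/13) = 2 · 2 = 4
  d = 26: d(26) · Id(26/26) = 4 · 1 = 4
Summing: (d * Id)(26) = 26 + 26 + 4 + 4 = 60.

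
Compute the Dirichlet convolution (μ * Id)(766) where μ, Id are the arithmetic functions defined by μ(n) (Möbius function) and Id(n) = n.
(μ * Id)(766) = 382

Divisors of 766: [1, 2, 383, 766]. For each d | 766:
  d = 1: μ(1) · Id(766/1) = 1 · 766 = 766
  d = 2: μ(2) · Id(766/2) = -1 · 383 = -383
  d = 383: μ(383) · Id(766/383) = -1 · 2 = -2
  d = 766: μ(766) · Id(766/766) = 1 · 1 = 1
Summing: (μ * Id)(766) = 766 + -383 + -2 + 1 = 382.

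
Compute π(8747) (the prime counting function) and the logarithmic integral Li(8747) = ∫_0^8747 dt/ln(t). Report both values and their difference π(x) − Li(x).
π(8747) = 1091;  Li(8747) ≈ 1109.12;  π(x) − Li(x) ≈ -18.12.

Direct count of primes ≤ 8747 gives π(8747) = 1091. Numerical evaluation of the logarithmic integral gives Li(8747) ≈ 1109.12. The difference π(x) − Li(x) ≈ -18.12 is typically negative for small/moderate x (Li(x) overestimates), though Littlewood's theorem shows this sign changes infinitely often.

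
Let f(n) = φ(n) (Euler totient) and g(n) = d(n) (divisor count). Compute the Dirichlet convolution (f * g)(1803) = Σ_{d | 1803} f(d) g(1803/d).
(φ * d)(1803) = 2408

Divisors of 1803: [1, 3, 601, 1803]. For each d | 1803:
  d = 1: φ(1) · d(1803/1) = 1 · 4 = 4
  d = 3: φ(3) · d(1803/3) = 2 · 2 = 4
  d = 601: φ(601) · d(1803/601) = 600 · 2 = 1200
  d = 1803: φ(1803) · d(1803/1803) = 1200 · 1 = 1200
Summing: (φ * d)(1803) = 4 + 4 + 1200 + 1200 = 2408.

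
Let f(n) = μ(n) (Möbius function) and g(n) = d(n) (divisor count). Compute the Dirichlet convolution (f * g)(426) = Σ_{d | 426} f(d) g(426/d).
(μ * d)(426) = 1

Divisors of 426: [1, 2, 3, 6, 71, 142, 213, 426]. For each d | 426:
  d = 1: μ(1) · d(426/1) = 1 · 8 = 8
  d = 2: μ(2) · d(426/2) = -1 · 4 = -4
  d = 3: μ(3) · d(426/3) = -1 · 4 = -4
  d = 6: μ(6) · d(426/6) = 1 · 2 = 2
  d = 71: μ(71) · d(426/71) = -1 · 4 = -4
  d = 142: μ(142) · d(426/142) = 1 · 2 = 2
  d = 213: μ(213) · d(426/213) = 1 · 2 = 2
  d = 426: μ(426) · d(426/426) = -1 · 1 = -1
Summing: (μ * d)(426) = 8 + -4 + -4 + 2 + -4 + 2 + 2 + -1 = 1.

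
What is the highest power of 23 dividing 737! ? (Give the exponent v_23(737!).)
v_23(737!) = 33

Legendre's formula: v_p(n!) = Σ_{k ≥ 1} ⌊n / p^k⌋. For p = 23, n = 737, the terms are:
  ⌊737/23^1⌋ = ⌊737/23⌋ = 32
  ⌊737/23^2⌋ = ⌊737/529⌋ = 1
(the next term ⌊737/23^3⌋ = 0, terminating the sum). Summing: v_23(737!) = 32 + 1 = 33.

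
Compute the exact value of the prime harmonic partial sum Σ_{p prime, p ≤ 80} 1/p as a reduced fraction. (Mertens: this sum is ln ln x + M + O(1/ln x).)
Σ 1/p = 5692733621468679832887230172131/3217644767340672907899084554130

π(80) = 22, so the primes ≤ 80 are [2, 3, 5, 7, 11, 13, 17, 19, 23, 29, 31, 37, 41, 43, 47, 53, 59, 61, 67, 71, 73, 79]. Summing 1/p over these primes: 5692733621468679832887230172131/3217644767340672907899084554130 ≈ 1.7692. Mertens estimate ln ln(80) + 0.2615 ≈ 1.7390.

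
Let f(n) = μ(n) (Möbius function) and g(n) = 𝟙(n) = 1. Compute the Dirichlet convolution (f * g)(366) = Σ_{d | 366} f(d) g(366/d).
(μ * 𝟙)(366) = 0

Divisors of 366: [1, 2, 3, 6, 61, 122, 183, 366]. For each d | 366:
  d = 1: μ(1) · 𝟙(366/1) = 1 · 1 = 1
  d = 2: μ(2) · 𝟙(366/2) = -1 · 1 = -1
  d = 3: μ(3) · 𝟙(366/3) = -1 · 1 = -1
  d = 6: μ(6) · 𝟙(366/6) = 1 · 1 = 1
  d = 61: μ(61) · 𝟙(366/61) = -1 · 1 = -1
  d = 122: μ(122) · 𝟙(366/122) = 1 · 1 = 1
  d = 183: μ(183) · 𝟙(366/183) = 1 · 1 = 1
  d = 366: μ(366) · 𝟙(366/366) = -1 · 1 = -1
Summing: (μ * 𝟙)(366) = 1 + -1 + -1 + 1 + -1 + 1 + 1 + -1 = 0.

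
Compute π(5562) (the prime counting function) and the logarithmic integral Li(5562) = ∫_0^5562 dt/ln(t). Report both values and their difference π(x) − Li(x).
π(5562) = 733;  Li(5562) ≈ 749.85;  π(x) − Li(x) ≈ -16.85.

Direct count of primes ≤ 5562 gives π(5562) = 733. Numerical evaluation of the logarithmic integral gives Li(5562) ≈ 749.85. The difference π(x) − Li(x) ≈ -16.85 is typically negative for small/moderate x (Li(x) overestimates), though Littlewood's theorem shows this sign changes infinitely often.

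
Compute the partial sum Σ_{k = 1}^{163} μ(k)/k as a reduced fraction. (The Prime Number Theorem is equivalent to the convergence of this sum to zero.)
Σ μ(k)/k = 74505990747655733376890176919471583349281305895342692670863053/5766152219975951659023630035336134306565384015606066319856068810

Values of μ(k) for 1 ≤ k ≤ 163: μ(1) = 1, μ(2) = -1, μ(3) = -1, μ(5) = -1, μ(6) = 1, μ(7) = -1, μ(10) = 1, μ(11) = -1, μ(13) = -1, μ(14) = 1, μ(15) = 1, μ(17) = -1, μ(19) = -1, μ(21) = 1, μ(22) = 1, μ(23) = -1, μ(26) = 1, μ(29) = -1, μ(30) = -1, μ(31) = -1, μ(33) = 1, μ(34) = 1, μ(35) = 1, μ(37) = -1, μ(38) = 1, μ(39) = 1, μ(41) = -1, μ(42) = -1, μ(43) = -1, μ(46) = 1, μ(47) = -1, μ(51) = 1, μ(53) = -1, μ(55) = 1, μ(57) = 1, μ(58) = 1, μ(59) = -1, μ(61) = -1, μ(62) = 1, μ(65) = 1, μ(66) = -1, μ(67) = -1, μ(69) = 1, μ(70) = -1, μ(71) = -1, μ(73) = -1, μ(74) = 1, μ(77) = 1, μ(78) = -1, μ(79) = -1, μ(82) = 1, μ(83) = -1, μ(85) = 1, μ(86) = 1, μ(87) = 1, μ(89) = -1, μ(91) = 1, μ(93) = 1, μ(94) = 1, μ(95) = 1, μ(97) = -1, μ(101) = -1, μ(102) = -1, μ(103) = -1, μ(105) = -1, μ(106) = 1, μ(107) = -1, μ(109) = -1, μ(110) = -1, μ(111) = 1, μ(113) = -1, μ(114) = -1, μ(115) = 1, μ(118) = 1, μ(119) = 1, μ(122) = 1, μ(123) = 1, μ(127) = -1, μ(129) = 1, μ(130) = -1, μ(131) = -1, μ(133) = 1, μ(134) = 1, μ(137) = -1, μ(138) = -1, μ(139) = -1, μ(141) = 1, μ(142) = 1, μ(143) = 1, μ(145) = 1, μ(146) = 1, μ(149) = -1, μ(151) = -1, μ(154) = -1, μ(155) = 1, μ(157) = -1, μ(158) = 1, μ(159) = 1, μ(161) = 1, μ(163) = -1, with μ = 0 on non-squarefree integers. Summing μ(k)/k for k where μ(k) ≠ 0 gives 74505990747655733376890176919471583349281305895342692670863053/5766152219975951659023630035336134306565384015606066319856068810 ≈ 0.0129. (PNT ⟺ this sum → 0 as n → ∞.)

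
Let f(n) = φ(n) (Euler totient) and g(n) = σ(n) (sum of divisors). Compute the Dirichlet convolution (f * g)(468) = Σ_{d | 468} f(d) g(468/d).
(φ * σ)(468) = 8424

Divisors of 468: [1, 2, 3, 4, 6, 9, 12, 13, 18, 26, 36, 39, 52, 78, 117, 156, 234, 468]. For each d | 468:
  d = 1: φ(1) · σ(468/1) = 1 · 1274 = 1274
  d = 2: φ(2) · σ(468/2) = 1 · 546 = 546
  d = 3: φ(3) · σ(468/3) = 2 · 392 = 784
  d = 4: φ(4) · σ(468/4) = 2 · 182 = 364
  d = 6: φ(6) · σ(468/6) = 2 · 168 = 336
  d = 9: φ(9) · σ(468/9) = 6 · 98 = 588
  d = 12: φ(12) · σ(468/12) = 4 · 56 = 224
  d = 13: φ(13) · σ(468/13) = 12 · 91 = 1092
  d = 18: φ(18) · σ(468/18) = 6 · 42 = 252
  d = 26: φ(26) · σ(468/26) = 12 · 39 = 468
  d = 36: φ(36) · σ(468/36) = 12 · 14 = 168
  d = 39: φ(39) · σ(468/39) = 24 · 28 = 672
  d = 52: φ(52) · σ(468/52) = 24 · 13 = 312
  d = 78: φ(78) · σ(468/78) = 24 · 12 = 288
  d = 117: φ(117) · σ(468/117) = 72 · 7 = 504
  d = 156: φ(156) · σ(468/156) = 48 · 4 = 192
  d = 234: φ(234) · σ(468/234) = 72 · 3 = 216
  d = 468: φ(468) · σ(468/468) = 144 · 1 = 144
Summing: (φ * σ)(468) = 1274 + 546 + 784 + 364 + 336 + 588 + 224 + 1092 + 252 + 468 + 168 + 672 + 312 + 288 + 504 + 192 + 216 + 144 = 8424.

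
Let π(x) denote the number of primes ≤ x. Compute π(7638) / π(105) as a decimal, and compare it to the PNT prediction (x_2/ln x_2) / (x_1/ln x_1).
π(7638)/π(105) = 968/27 ≈ 35.8519;  PNT prediction ≈ 37.8645.

π(105) = 27 and π(7638) = 968, so π(7638)/π(105) ≈ 35.8519. The PNT-predicted ratio is (7638/ln(7638)) / (105/ln(105)) ≈ 37.8645. The two agree to within a few percent, as expected.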